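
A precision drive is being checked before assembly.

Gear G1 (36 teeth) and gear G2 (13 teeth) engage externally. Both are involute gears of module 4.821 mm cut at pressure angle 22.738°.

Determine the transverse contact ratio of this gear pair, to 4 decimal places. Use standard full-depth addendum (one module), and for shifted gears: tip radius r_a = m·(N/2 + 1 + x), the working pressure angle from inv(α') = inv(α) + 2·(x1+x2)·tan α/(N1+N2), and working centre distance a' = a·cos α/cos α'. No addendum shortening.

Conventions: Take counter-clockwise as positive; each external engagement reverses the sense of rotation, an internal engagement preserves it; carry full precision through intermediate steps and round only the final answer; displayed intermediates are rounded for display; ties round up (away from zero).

single-mesh involute tooth geometry (36T engaging 13T at module 4.821)
base radii: r_b1 = 80.033783, r_b2 = 28.901088
tip radii: r_a1 = 91.599000, r_a2 = 36.157500
no profile shift: α' = α, a' = a
action lengths: √(r_a1²−r_b1²) = 44.553007, √(r_a2²−r_b2²) = 21.727676
base pitch p_b = π·m·cos α = 13.968530
CR = (44.553007 + 21.727676 − 118.114500·sin 22.73800°)/13.968530 = 1.476700
contact ratio ≈ 1.4767

1.4767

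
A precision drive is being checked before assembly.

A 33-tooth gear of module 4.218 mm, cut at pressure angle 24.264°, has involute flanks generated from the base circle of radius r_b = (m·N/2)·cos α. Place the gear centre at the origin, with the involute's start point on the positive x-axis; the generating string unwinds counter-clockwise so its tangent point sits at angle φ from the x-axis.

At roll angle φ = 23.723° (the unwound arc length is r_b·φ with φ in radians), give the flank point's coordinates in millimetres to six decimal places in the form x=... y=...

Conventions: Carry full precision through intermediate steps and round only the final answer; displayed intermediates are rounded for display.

class = single-mesh tooth geometry [base-circle involute, m = 4.218, 33T]
pitch radius r_p = m·N/2 = 4.218·33/2 = 69.597000
base radius r_b = r_p·cos α = 69.597000·cos 24.264° = 63.448916
roll angle φ = 23.723° = 0.41404446 rad
x = r_b·(cos φ + φ·sin φ) = 68.656651
y = r_b·(sin φ − φ·cos φ) = 1.475640

x=68.656651 y=1.475640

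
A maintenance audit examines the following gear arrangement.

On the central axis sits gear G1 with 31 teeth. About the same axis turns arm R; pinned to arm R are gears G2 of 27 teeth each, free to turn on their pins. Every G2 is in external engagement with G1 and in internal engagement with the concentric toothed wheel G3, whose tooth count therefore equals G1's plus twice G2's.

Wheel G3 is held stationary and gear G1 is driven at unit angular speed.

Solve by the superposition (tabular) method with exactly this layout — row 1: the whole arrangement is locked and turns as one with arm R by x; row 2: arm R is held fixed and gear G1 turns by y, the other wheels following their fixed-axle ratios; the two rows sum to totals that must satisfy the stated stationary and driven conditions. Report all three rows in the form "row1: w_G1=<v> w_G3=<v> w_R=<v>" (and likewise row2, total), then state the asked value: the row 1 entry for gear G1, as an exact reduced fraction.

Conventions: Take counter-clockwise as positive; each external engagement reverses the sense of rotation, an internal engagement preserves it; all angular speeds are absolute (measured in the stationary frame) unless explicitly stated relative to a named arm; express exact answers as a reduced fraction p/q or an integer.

topology: planetary set — G1 31T / G2 27T / G3 85T, arm = carrier (Willis)
row 1 (train locked, turned with arm): all members turn x
row 2 (arm held, sun turns y): ω_ring = −(31/85)·y, ω_arm = 0
boundary: total ω_ring = x − (31/85)·y = 0 and total ω_sun = x + y = 1  ⇒  y = 85/116, x = 31/116
row 2 ring = −(31/85)·85/116 = -31/116
totals (row 1 + row 2): sun 31/116 + 85/116 = 1, ring 31/116 + (-31/116) = 0, arm 31/116 + 0 = 31/116
asked cell (row1, sun) = 31/116

row1: w_G1=31/116 w_G3=31/116 w_R=31/116
row2: w_G1=85/116 w_G3=-31/116 w_R=0
total: w_G1=1 w_G3=0 w_R=31/116
asked value: 31/116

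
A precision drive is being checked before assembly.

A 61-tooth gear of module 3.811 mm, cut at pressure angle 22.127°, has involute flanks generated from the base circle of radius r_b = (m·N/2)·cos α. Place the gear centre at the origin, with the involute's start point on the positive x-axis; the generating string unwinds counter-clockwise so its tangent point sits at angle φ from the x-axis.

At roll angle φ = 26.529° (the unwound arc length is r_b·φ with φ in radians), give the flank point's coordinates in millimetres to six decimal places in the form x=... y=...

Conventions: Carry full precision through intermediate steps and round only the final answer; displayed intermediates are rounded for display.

x=118.605614 y=3.486973

recognized (one wheel, involute flank): single-mesh tooth geometry, m = 3.811, N = 61
pitch radius r_p = m·N/2 = 3.811·61/2 = 116.235500
base radius r_b = r_p·cos α = 116.235500·cos 22.127° = 107.674899
roll angle φ = 26.529° = 0.46301840 rad
x = r_b·(cos φ + φ·sin φ) = 118.605614
y = r_b·(sin φ − φ·cos φ) = 3.486973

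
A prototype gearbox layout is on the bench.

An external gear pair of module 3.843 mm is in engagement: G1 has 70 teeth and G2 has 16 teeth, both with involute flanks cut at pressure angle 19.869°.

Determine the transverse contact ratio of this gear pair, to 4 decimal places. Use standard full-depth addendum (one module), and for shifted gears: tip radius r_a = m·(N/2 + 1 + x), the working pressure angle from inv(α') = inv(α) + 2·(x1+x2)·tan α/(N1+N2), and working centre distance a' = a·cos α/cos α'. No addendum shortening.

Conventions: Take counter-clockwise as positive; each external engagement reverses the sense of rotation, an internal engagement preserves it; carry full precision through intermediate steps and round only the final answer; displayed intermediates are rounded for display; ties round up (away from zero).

recognized (one external pair, fixed centres): single-mesh tooth geometry, m = 3.843, N1 = 70, N2 = 16
base radii: r_b1 = 126.498207, r_b2 = 28.913876
tip radii: r_a1 = 138.348000, r_a2 = 34.587000
no profile shift: α' = α, a' = a
action lengths: √(r_a1²−r_b1²) = 56.021181, √(r_a2²−r_b2²) = 18.980209
base pitch p_b = π·m·cos α = 11.354452
CR = (56.021181 + 18.980209 − 165.249000·sin 19.86900°)/11.354452 = 1.659093
contact ratio ≈ 1.6591

1.6591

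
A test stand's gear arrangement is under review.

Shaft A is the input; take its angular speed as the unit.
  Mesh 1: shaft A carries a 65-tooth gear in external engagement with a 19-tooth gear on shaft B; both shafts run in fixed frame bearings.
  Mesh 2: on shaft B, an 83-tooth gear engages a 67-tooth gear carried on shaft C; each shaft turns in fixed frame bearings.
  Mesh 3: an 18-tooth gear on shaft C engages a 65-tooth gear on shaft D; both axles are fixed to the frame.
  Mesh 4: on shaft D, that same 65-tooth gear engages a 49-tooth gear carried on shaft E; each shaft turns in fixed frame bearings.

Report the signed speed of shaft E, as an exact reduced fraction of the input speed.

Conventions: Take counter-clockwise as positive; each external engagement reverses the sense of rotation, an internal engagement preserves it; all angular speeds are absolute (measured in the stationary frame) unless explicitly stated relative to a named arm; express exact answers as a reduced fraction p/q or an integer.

97110/62377

4-mesh fixed-axis compound train (all bearings frame-fixed)
mesh 1 [65T→19T]: |ω|/ω_in = 1×65/19 = 65/19, sense flips to −
mesh 2 [83T→67T]: |ω|/ω_in = (65/19)×83/67 = 5395/1273, sense flips to +
mesh 3 [18T→65T]: |ω|/ω_in = (5395/1273)×18/65 = 1494/1273, sense flips to −
mesh 4 [65T→49T]: |ω|/ω_in = (1494/1273)×65/49 = 97110/62377, sense flips to +
signed output speed (× input speed) = 97110/62377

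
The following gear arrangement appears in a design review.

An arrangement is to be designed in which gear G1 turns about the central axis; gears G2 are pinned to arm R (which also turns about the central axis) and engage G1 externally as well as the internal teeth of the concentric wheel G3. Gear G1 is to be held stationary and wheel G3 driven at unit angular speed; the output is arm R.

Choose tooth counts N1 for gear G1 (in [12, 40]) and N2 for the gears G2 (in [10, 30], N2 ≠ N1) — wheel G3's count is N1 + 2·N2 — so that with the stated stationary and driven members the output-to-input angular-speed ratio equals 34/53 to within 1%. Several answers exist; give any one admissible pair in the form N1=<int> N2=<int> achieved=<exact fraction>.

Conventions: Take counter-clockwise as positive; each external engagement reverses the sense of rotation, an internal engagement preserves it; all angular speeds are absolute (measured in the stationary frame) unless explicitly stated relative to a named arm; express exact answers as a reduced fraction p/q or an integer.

topology: planetary set — design target 34/53, arm = carrier (Willis)
Willis with ω_sun = 0: ω_arm/ω_ring = N3/(N1+N3); set equal to 34/53  ⇒  N3/N1 = (34/53)/(1 − 34/53) = 34/19
N3 = N1 + 2·N2  ⇒  N2/N1 = (N3/N1 − 1)/2 = (34/19 − 1)/2 = 15/38
smallest multiple with N1 ≥ 12 and N2 ≥ 10: k = 1  ⇒  N1 = 1·38 = 38, N2 = 1·15 = 15 (N1 ≤ 40, N2 ≤ 30, N2 ≠ N1 ✓), N3 = 38 + 2·15 = 68
check: N3/(N1+N3) with N1 = 38, N3 = 68 gives 34/53; |achieved − target| = 0 ≤ 17/2650 ✓

N1=38 N2=15 achieved=34/53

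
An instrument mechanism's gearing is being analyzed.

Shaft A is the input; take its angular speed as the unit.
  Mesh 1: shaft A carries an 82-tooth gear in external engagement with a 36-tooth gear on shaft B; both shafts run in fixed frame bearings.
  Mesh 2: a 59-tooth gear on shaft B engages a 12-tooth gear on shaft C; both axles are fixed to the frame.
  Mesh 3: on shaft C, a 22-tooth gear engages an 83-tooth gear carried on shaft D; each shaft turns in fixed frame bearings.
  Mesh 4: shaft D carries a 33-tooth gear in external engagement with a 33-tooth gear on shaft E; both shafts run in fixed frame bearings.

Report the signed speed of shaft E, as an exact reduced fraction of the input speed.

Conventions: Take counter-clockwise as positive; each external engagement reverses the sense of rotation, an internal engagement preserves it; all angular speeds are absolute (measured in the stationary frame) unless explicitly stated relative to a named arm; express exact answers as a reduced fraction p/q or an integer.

4-mesh fixed-axis compound train (all bearings frame-fixed)
mesh 1 [82T→36T]: |ω|/ω_in = 1×82/36 = 41/18, sense flips to −
mesh 2 [59T→12T]: |ω|/ω_in = (41/18)×59/12 = 2419/216, sense flips to +
mesh 3 [22T→83T]: |ω|/ω_in = (2419/216)×22/83 = 26609/8964, sense flips to −
mesh 4 [33T→33T]: |ω|/ω_in = (26609/8964)×33/33 = 26609/8964, sense flips to +
signed output speed (× input speed) = 26609/8964

26609/8964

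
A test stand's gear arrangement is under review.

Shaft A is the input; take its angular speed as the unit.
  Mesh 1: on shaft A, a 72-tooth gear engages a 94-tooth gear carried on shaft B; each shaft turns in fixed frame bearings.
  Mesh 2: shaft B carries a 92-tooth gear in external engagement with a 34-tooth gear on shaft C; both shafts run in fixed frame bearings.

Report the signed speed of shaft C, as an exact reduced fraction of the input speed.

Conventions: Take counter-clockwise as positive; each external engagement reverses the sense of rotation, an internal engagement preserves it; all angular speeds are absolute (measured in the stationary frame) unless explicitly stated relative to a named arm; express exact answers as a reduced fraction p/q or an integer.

1656/799

2-mesh fixed-axis compound train (all bearings frame-fixed)
mesh 1 [72T→94T]: |ω|/ω_in = 1×72/94 = 36/47, sense flips to −
mesh 2 [92T→34T]: |ω|/ω_in = (36/47)×92/34 = 1656/799, sense flips to +
signed output speed (× input speed) = 1656/799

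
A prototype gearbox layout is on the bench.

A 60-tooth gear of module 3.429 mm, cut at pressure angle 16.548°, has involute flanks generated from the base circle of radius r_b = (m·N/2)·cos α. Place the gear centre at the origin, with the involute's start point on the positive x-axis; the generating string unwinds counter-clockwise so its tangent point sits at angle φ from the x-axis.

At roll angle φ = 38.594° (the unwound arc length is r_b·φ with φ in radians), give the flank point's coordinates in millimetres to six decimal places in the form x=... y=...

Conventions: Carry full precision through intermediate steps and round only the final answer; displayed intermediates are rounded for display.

class = single-mesh tooth geometry [base-circle involute, m = 3.429, 60T]
pitch radius r_p = m·N/2 = 3.429·60/2 = 102.870000
base radius r_b = r_p·cos α = 102.870000·cos 16.548° = 98.609275
roll angle φ = 38.594° = 0.67359237 rad
x = r_b·(cos φ + φ·sin φ) = 118.505788
y = r_b·(sin φ − φ·cos φ) = 9.597396

x=118.505788 y=9.597396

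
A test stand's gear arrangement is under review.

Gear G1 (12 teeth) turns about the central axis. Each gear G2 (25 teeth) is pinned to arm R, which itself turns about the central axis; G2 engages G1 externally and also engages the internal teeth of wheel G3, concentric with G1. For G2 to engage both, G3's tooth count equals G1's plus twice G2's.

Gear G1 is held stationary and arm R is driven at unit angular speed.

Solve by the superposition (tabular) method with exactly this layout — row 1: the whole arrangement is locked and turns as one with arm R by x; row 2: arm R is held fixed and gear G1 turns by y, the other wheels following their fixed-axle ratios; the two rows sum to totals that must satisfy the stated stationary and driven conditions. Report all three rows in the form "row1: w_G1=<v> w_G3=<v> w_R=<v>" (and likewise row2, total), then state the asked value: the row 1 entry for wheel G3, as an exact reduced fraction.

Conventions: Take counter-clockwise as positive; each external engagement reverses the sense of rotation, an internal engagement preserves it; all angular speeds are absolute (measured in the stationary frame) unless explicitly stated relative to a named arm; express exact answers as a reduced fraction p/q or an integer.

class = planetary set [G3 = 12+2·25 = 62; Willis about the carrier]
row 1 — lock + rotate with arm: ω_sun = ω_ring = ω_arm = x
row 2 — arm fixed, fixed-axis ratios: sun y, ring −(12/62)·y, arm 0
boundary: total ω_sun = x + y = 0 and total ω_arm = x = 1  ⇒  y = -1, x = 1
row 2 ring = −(12/62)·(-1) = 6/31
totals (row 1 + row 2): sun 1 + (-1) = 0, ring 1 + 6/31 = 37/31, arm 1 + 0 = 1
asked cell (row1, ring) = 1

row1: w_G1=1 w_G3=1 w_R=1
row2: w_G1=-1 w_G3=6/31 w_R=0
total: w_G1=0 w_G3=37/31 w_R=1
asked value: 1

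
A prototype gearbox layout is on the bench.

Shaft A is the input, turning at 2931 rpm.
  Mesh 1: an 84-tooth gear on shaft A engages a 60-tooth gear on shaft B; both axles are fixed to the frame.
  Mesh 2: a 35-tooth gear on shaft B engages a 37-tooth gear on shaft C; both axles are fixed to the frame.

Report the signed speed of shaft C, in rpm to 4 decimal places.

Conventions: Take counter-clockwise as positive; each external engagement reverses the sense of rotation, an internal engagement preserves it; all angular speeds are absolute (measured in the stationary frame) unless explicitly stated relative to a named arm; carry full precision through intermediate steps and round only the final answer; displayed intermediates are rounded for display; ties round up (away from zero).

+3881.5946 rpm

recognized (3 fixed axles, 2 meshes): fixed-axis compound train
mesh 1 [84T→60T]: ω = 2931.0000×84/60 = 4103.4000 rpm, sense flips to −
mesh 2 [35T→37T]: ω = 4103.4000×35/37 = 3881.5946 rpm, sense flips to +
signed output speed = +3881.5946 rpm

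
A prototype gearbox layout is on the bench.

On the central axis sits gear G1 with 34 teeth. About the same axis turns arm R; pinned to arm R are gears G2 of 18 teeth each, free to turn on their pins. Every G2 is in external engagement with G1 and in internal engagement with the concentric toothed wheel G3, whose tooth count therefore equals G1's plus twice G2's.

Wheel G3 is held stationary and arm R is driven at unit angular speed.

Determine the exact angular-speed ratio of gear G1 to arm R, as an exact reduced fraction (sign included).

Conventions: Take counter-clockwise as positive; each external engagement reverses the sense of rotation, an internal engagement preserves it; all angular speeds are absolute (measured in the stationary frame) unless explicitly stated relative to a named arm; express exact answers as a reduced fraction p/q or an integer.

planetary set (34T centre, 18T on arm, 70T internal) — Willis relation
ring teeth: 34 + 2·18 = 70
34(ω_sun−ω_arm) = −70(ω_ring−ω_arm),  ω_ring = 0, ω_arm = 1
ω_sun = 1 − (70/34)(0−1) = 52/17
ω_out/ω_in = 52/17

52/17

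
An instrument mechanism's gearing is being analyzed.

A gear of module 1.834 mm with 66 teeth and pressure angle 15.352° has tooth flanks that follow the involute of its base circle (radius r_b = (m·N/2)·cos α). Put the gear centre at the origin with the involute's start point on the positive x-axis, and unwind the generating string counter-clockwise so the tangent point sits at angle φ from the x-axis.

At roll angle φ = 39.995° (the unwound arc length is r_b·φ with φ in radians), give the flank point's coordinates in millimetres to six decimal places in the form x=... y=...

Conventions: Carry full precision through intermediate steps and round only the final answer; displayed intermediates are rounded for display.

single-mesh involute tooth geometry (66T wheel at module 1.834)
pitch radius r_p = m·N/2 = 1.834·66/2 = 60.522000
base radius r_b = r_p·cos α = 60.522000·cos 15.352° = 58.362426
roll angle φ = 39.995° = 0.69804443 rad
x = r_b·(cos φ + φ·sin φ) = 70.895651
y = r_b·(sin φ − φ·cos φ) = 6.300139

x=70.895651 y=6.300139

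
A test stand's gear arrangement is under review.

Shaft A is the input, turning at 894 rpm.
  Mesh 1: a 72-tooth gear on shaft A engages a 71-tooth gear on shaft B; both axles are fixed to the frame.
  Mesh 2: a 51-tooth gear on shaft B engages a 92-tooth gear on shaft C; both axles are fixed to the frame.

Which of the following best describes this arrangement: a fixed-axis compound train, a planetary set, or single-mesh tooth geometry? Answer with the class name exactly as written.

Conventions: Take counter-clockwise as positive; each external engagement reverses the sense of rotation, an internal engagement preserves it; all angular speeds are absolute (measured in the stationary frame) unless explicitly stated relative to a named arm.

topology: fixed-axis compound train — 2 meshes, A→C
classification: fixed-axis compound train

fixed-axis compound train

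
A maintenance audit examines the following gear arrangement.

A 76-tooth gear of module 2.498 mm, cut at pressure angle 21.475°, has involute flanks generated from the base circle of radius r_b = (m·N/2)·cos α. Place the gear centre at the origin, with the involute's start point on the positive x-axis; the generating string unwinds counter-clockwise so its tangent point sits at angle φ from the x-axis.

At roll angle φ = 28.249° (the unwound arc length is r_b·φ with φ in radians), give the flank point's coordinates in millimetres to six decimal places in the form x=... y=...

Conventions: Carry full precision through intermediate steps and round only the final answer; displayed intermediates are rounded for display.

class = single-mesh tooth geometry [base-circle involute, m = 2.498, 76T]
pitch radius r_p = m·N/2 = 2.498·76/2 = 94.924000
base radius r_b = r_p·cos α = 94.924000·cos 21.475° = 88.334129
roll angle φ = 28.249° = 0.49303806 rad
x = r_b·(cos φ + φ·sin φ) = 98.426836
y = r_b·(sin φ − φ·cos φ) = 3.443932

x=98.426836 y=3.443932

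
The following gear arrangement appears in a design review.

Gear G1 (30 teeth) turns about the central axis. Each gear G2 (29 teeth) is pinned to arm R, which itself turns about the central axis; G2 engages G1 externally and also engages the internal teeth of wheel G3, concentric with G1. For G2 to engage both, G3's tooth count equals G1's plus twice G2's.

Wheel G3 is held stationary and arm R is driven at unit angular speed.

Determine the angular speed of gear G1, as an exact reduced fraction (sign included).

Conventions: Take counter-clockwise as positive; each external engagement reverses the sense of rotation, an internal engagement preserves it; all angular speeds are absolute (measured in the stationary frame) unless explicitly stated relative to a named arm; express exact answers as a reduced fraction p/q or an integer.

planetary set (30T centre, 29T on arm, 88T internal) — Willis relation
ring teeth: 30 + 2·29 = 88
30(ω_sun−ω_arm) = −88(ω_ring−ω_arm),  ω_ring = 0, ω_arm = 1
ω_sun = 1 − (88/30)(0−1) = 59/15
exact speed ratio = 59/15

59/15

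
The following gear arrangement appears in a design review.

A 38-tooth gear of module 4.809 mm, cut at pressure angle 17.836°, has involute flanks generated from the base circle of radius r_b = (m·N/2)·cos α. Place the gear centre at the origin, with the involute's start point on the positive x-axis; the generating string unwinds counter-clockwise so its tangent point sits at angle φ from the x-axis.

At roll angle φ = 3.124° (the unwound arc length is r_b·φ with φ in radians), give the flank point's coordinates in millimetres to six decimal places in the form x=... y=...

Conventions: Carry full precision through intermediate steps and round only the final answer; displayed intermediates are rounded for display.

topology: single-mesh involute geometry — m = 4.809, N = 38
pitch radius r_p = m·N/2 = 4.809·38/2 = 91.371000
base radius r_b = r_p·cos α = 91.371000·cos 17.836° = 86.979448
roll angle φ = 3.124° = 0.05452409 rad
x = r_b·(cos φ + φ·sin φ) = 87.108641
y = r_b·(sin φ − φ·cos φ) = 0.004698

x=87.108641 y=0.004698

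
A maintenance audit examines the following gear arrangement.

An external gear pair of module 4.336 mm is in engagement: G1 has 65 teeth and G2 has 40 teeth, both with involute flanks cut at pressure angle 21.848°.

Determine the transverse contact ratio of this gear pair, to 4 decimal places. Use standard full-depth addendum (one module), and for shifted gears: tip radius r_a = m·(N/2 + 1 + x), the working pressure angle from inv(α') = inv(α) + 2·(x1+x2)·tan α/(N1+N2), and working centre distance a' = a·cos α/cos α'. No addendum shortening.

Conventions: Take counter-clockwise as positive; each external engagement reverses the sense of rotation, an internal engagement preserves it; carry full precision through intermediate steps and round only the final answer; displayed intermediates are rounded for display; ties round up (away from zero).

1.6634

topology: single-mesh involute geometry — m = 4.336, 65T/40T pair
base radii: r_b1 = 130.798334, r_b2 = 80.491283
tip radii: r_a1 = 145.256000, r_a2 = 91.056000
no profile shift: α' = α, a' = a
action lengths: √(r_a1²−r_b1²) = 63.175163, √(r_a2²−r_b2²) = 42.571687
base pitch p_b = π·m·cos α = 12.643541
CR = (63.175163 + 42.571687 − 227.640000·sin 21.84800°)/12.643541 = 1.663429
contact ratio ≈ 1.6634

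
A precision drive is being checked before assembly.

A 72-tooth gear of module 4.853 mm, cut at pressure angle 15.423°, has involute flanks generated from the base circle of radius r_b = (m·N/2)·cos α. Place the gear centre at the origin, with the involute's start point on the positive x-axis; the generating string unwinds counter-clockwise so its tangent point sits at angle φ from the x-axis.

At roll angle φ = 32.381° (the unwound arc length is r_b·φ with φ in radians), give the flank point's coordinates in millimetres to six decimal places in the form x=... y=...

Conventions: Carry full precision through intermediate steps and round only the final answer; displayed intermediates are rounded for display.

x=193.202832 y=9.813662

recognized (one wheel, involute flank): single-mesh tooth geometry, m = 4.853, N = 72
pitch radius r_p = m·N/2 = 4.853·72/2 = 174.708000
base radius r_b = r_p·cos α = 174.708000·cos 15.423° = 168.416542
roll angle φ = 32.381° = 0.56515507 rad
x = r_b·(cos φ + φ·sin φ) = 193.202832
y = r_b·(sin φ − φ·cos φ) = 9.813662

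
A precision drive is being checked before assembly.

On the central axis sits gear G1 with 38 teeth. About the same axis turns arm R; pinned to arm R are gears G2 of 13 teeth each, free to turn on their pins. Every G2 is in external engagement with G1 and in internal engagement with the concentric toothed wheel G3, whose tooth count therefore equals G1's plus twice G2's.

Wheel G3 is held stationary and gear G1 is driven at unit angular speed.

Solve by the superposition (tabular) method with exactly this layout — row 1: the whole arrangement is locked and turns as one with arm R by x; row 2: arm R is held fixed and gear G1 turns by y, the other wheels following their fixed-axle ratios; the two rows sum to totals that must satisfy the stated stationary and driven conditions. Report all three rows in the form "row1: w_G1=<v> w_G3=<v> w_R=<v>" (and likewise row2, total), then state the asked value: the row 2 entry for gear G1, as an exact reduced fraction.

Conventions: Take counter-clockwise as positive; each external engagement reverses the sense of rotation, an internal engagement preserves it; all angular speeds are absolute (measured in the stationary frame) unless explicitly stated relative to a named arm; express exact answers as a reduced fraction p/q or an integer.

row1: w_G1=19/51 w_G3=19/51 w_R=19/51
row2: w_G1=32/51 w_G3=-19/51 w_R=0
total: w_G1=1 w_G3=0 w_R=19/51
asked value: 32/51

topology: planetary set — G1 38T / G2 13T / G3 64T, arm = carrier (Willis)
row 1 (train locked, turned with arm): all members turn x
superposition row 2 [arm held]: sun y, ring −(38/64)·y, arm 0
boundary: total ω_ring = x − (38/64)·y = 0 and total ω_sun = x + y = 1  ⇒  y = 32/51, x = 19/51
row 2 ring = −(38/64)·32/51 = -19/51
totals (row 1 + row 2): sun 19/51 + 32/51 = 1, ring 19/51 + (-19/51) = 0, arm 19/51 + 0 = 19/51
asked cell (row2, sun) = 32/51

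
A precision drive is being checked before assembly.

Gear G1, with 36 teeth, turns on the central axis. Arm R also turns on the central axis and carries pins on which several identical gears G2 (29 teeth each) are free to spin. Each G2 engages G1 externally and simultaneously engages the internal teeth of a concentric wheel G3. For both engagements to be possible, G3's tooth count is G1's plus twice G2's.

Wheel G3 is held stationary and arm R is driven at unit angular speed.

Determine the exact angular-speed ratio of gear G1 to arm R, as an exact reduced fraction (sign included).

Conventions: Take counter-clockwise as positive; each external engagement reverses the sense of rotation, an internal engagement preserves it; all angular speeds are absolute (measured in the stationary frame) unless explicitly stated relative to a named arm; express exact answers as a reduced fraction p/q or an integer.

65/18

planetary set (36T centre, 29T on arm, 94T internal) — Willis relation
ring teeth: 36 + 2·29 = 94
36(ω_sun−ω_arm) = −94(ω_ring−ω_arm),  ω_ring = 0, ω_arm = 1
ω_sun = 1 − (94/36)(0−1) = 65/18
ω_out/ω_in = 65/18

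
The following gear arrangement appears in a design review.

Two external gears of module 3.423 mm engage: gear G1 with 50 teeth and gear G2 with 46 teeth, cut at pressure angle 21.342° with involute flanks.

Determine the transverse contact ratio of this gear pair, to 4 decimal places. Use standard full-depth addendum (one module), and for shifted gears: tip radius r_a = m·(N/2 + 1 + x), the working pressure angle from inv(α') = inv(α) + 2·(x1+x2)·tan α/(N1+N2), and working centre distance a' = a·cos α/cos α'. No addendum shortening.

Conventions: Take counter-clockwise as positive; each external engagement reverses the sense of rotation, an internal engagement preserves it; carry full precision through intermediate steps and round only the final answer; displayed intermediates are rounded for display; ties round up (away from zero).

single-mesh involute tooth geometry (50T engaging 46T at module 3.423)
base radii: r_b1 = 79.706669, r_b2 = 73.330135
tip radii: r_a1 = 88.998000, r_a2 = 82.152000
no profile shift: α' = α, a' = a
action lengths: √(r_a1²−r_b1²) = 39.591552, √(r_a2²−r_b2²) = 37.035691
base pitch p_b = π·m·cos α = 10.016235
CR = (39.591552 + 37.035691 − 164.304000·sin 21.34200°)/10.016235 = 1.680413
contact ratio ≈ 1.6804

1.6804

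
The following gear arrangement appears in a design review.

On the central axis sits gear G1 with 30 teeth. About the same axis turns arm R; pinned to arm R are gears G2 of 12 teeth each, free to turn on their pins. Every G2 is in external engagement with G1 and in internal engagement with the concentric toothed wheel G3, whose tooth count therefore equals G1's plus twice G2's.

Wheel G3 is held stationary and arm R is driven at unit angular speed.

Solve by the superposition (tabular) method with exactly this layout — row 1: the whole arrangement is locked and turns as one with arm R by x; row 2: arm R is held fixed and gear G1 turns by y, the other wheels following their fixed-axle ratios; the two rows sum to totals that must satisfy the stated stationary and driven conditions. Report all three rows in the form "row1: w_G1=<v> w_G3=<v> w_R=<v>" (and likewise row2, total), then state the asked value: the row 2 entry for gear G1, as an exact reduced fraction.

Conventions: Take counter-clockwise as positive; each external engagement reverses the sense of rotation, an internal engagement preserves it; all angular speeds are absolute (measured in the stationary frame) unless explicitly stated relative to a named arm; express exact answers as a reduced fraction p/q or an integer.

row1: w_G1=1 w_G3=1 w_R=1
row2: w_G1=9/5 w_G3=-1 w_R=0
total: w_G1=14/5 w_G3=0 w_R=1
asked value: 9/5

class = planetary set [G3 = 30+2·12 = 54; Willis about the carrier]
row 1: whole set turns with the arm by x
superposition row 2 [arm held]: sun y, ring −(30/54)·y, arm 0
boundary: total ω_ring = x − (30/54)·y = 0 and total ω_arm = x = 1  ⇒  y = 9/5, x = 1
row 2 ring = −(30/54)·9/5 = -1
totals (row 1 + row 2): sun 1 + 9/5 = 14/5, ring 1 + (-1) = 0, arm 1 + 0 = 1
asked cell (row2, sun) = 9/5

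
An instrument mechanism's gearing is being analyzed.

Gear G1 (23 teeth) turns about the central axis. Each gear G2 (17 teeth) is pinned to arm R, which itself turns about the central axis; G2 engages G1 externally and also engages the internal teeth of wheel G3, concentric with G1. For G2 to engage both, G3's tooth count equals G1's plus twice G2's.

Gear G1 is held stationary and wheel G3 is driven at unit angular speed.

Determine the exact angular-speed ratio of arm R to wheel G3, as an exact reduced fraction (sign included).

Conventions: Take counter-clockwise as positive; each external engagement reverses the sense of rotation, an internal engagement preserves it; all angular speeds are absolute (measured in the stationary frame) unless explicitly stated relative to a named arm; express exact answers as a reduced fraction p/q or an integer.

planetary set (23T centre, 17T on arm, 57T internal) — Willis relation
ring teeth: 23 + 2·17 = 57
23(ω_sun−ω_arm) = −57(ω_ring−ω_arm),  ω_sun = 0, ω_ring = 1
23(0−ω_arm) = −57(1−ω_arm)  ⇒  80·ω_arm = 57  ⇒  ω_arm = 57/80
ω_out/ω_in = 57/80

57/80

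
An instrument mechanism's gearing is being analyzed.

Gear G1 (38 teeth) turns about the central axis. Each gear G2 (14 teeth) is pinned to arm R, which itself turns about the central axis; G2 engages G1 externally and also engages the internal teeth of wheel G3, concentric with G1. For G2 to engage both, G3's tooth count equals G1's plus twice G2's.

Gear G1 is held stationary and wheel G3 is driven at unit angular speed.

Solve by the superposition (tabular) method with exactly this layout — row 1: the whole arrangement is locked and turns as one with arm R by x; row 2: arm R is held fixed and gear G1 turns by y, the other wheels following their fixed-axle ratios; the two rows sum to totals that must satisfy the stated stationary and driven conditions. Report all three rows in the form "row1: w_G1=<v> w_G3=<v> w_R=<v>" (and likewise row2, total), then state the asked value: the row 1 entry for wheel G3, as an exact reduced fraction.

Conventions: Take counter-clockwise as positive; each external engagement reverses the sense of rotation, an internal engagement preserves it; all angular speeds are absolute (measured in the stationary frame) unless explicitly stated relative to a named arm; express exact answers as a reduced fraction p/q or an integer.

recognized (axles ride arm R): planetary set, 38/14/66 teeth
row 1 (train locked, turned with arm): all members turn x
row 2 (arm held, sun turns y): ω_ring = −(38/66)·y, ω_arm = 0
boundary: total ω_sun = x + y = 0 and total ω_ring = x − (38/66)·y = 1  ⇒  y = -33/52, x = 33/52
row 2 ring = −(38/66)·(-33/52) = 19/52
totals (row 1 + row 2): sun 33/52 + (-33/52) = 0, ring 33/52 + 19/52 = 1, arm 33/52 + 0 = 33/52
asked cell (row1, ring) = 33/52

row1: w_G1=33/52 w_G3=33/52 w_R=33/52
row2: w_G1=-33/52 w_G3=19/52 w_R=0
total: w_G1=0 w_G3=1 w_R=33/52
asked value: 33/52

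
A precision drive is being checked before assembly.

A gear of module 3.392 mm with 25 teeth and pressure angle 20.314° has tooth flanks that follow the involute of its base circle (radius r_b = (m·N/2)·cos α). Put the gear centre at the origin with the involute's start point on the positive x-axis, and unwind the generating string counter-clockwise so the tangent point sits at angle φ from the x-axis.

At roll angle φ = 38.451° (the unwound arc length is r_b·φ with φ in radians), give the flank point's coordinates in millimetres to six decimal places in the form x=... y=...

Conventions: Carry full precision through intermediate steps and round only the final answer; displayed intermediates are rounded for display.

x=47.733700 y=3.828467

recognized (one wheel, involute flank): single-mesh tooth geometry, m = 3.392, N = 25
pitch radius r_p = m·N/2 = 3.392·25/2 = 42.400000
base radius r_b = r_p·cos α = 42.400000·cos 20.314° = 39.762895
roll angle φ = 38.451° = 0.67109655 rad
x = r_b·(cos φ + φ·sin φ) = 47.733700
y = r_b·(sin φ − φ·cos φ) = 3.828467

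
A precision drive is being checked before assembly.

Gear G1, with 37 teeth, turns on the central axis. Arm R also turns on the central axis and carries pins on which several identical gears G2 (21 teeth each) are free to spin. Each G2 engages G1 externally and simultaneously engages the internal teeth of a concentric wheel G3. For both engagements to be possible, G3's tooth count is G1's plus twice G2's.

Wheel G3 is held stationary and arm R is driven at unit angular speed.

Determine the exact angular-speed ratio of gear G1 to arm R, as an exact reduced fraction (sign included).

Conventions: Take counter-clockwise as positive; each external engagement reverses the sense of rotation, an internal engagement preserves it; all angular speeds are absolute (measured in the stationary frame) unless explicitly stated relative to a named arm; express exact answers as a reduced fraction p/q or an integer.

116/37

planetary set (37T centre, 21T on arm, 79T internal) — Willis relation
ring teeth: 37 + 2·21 = 79
37(ω_sun−ω_arm) = −79(ω_ring−ω_arm),  ω_ring = 0, ω_arm = 1
ω_sun = 1 − (79/37)(0−1) = 116/37
ω_out/ω_in = 116/37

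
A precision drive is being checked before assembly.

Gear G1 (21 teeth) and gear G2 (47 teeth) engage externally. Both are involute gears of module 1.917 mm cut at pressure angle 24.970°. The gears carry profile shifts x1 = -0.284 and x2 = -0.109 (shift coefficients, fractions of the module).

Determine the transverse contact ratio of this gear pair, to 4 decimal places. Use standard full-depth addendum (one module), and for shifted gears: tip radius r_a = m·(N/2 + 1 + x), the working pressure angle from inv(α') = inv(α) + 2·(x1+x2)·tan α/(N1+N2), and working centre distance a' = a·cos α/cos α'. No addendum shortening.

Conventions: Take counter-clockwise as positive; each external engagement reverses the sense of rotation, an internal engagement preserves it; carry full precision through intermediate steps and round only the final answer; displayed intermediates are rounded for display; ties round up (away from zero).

single-mesh involute tooth geometry (21T engaging 47T at module 1.917)
base radii: r_b1 = 18.247068, r_b2 = 40.838676
tip radii: r_a1 = 21.501072, r_a2 = 46.757547
inv(α') = inv(24.970°) + 2·(-0.284-0.109)·tan α/(21+47) = 0.02447905  ⇒  α' = 23.44502°
a' = a·cos α / cos α' = 65.1780·cos 24.970°/cos 23.44502° = 64.402680
action lengths: √(r_a1²−r_b1²) = 11.372801, √(r_a2²−r_b2²) = 22.769953
base pitch p_b = π·m·cos α = 5.459510
CR = (11.372801 + 22.769953 − 64.402680·sin 23.44502°)/5.459510 = 1.560384
contact ratio ≈ 1.5604

1.5604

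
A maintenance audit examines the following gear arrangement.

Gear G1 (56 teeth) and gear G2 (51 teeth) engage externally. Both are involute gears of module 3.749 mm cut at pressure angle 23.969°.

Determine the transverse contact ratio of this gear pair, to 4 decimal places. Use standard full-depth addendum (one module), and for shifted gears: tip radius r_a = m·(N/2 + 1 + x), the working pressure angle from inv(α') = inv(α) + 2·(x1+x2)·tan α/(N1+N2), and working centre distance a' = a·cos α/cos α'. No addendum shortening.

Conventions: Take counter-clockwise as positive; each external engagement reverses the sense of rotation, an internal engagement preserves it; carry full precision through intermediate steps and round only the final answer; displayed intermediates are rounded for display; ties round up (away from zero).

single-mesh involute tooth geometry (56T engaging 51T at module 3.749)
base radii: r_b1 = 95.919780, r_b2 = 87.355514
tip radii: r_a1 = 108.721000, r_a2 = 99.348500
no profile shift: α' = α, a' = a
action lengths: √(r_a1²−r_b1²) = 51.182532, √(r_a2²−r_b2²) = 47.319537
base pitch p_b = π·m·cos α = 10.762174
CR = (51.182532 + 47.319537 − 200.571500·sin 23.96900°)/10.762174 = 1.581599
contact ratio ≈ 1.5816

1.5816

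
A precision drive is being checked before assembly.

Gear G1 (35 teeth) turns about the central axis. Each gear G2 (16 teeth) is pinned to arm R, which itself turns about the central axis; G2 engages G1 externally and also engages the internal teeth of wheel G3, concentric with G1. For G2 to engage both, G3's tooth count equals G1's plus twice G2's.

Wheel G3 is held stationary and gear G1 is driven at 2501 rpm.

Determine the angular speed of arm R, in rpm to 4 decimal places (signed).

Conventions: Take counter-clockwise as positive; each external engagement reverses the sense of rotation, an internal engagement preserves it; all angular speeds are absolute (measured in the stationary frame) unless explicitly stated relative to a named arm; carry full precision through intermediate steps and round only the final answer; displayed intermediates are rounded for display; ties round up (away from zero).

+858.1863 rpm

planetary set (35T centre, 16T on arm, 67T internal) — Willis relation
normalise by the input: solve with ω_sun = 1, then scale by 2501 rpm
ring teeth: 35 + 2·16 = 67
35(ω_sun−ω_arm) = −67(ω_ring−ω_arm),  ω_ring = 0, ω_sun = 1
35(1−ω_arm) = −67(0−ω_arm)  ⇒  102·ω_arm = 35  ⇒  ω_arm = 35/102
scale: ω_arm = 35/102 × 2501 rpm = +858.1863 rpm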